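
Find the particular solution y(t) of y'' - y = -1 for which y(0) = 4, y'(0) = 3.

Characteristic equation r² - 1 = 0 factors as (r + 1)(r - 1) = 0, so r = -1, 1.
Hence y_h = C1*exp(-t) + C2*exp(t).
For the particular solution try y_p = A0. Substituting and matching coefficients of each power of t gives A0 = 1, so y_p = 1.
General solution: y = 1 + C1*exp(-t) + C2*exp(t).
Apply the initial conditions: y(0) = 1 + C1 + C2 = 4 and y'(0) = C2 - C1 = 3. Solving gives C1 = 0, C2 = 3.

y = 1 + 3*exp(t)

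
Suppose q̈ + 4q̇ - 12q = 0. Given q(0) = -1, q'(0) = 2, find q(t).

q = -exp(-6*t)/2 - exp(2*t)/2

Characteristic equation r² + 4r - 12 = 0 factors as (r - 2)(r + 6) = 0, so r = 2, -6.
Hence q_h = C1*exp(2*t) + C2*exp(-6*t).
Apply the initial conditions: q(0) = C1 + C2 = -1 and q'(0) = -6*C2 + 2*C1 = 2. Solving gives C1 = -1/2, C2 = -1/2.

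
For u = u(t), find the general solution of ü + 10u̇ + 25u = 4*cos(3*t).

u = 16*cos(3*t)/289 + 30*sin(3*t)/289 + C1*exp(-5*t) + C2*t*exp(-5*t)

Characteristic equation r² + 10r + 25 = 0 has discriminant (10)² - 4·(25) = 0, so r = -5 is a repeated root.
Hence u_h = (C1 + C2*t)*exp(-5*t).
Try u_p = A*cos(3*t) + B*sin(3*t). Substituting and equating the coefficients of cos(3t) and sin(3t) gives A = 16/289, B = 30/289, so u_p = 16*cos(3*t)/289 + 30*sin(3*t)/289.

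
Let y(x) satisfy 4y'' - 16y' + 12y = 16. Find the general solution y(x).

y = 4/3 + C1*exp(x) + C2*exp(3*x)

Divide through by 4: y'' - 4y' + 3y = 4.
Characteristic equation r² - 4r + 3 = 0 factors as (r - 1)(r - 3) = 0, so r = 1, 3.
Hence y_h = C1*exp(x) + C2*exp(3*x).
For the particular solution try y_p = A0. Substituting and matching coefficients of each power of x gives A0 = 4/3, so y_p = 4/3.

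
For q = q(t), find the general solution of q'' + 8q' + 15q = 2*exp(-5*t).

q = C1*exp(-5*t) + C2*exp(-3*t) - t*exp(-5*t)

Characteristic equation r² + 8r + 15 = 0 factors as (r + 5)(r + 3) = 0, so r = -5, -3.
Hence q_h = C1*exp(-5*t) + C2*exp(-3*t).
Since exp(-5*t) solves the homogeneous equation (r = -5 is a root of multiplicity 1), multiply the trial by t. Try q_p = A*t*exp(-5*t). Substituting into the equation and dividing by exp(-5*t) gives A = -1, so q_p = -t*exp(-5*t).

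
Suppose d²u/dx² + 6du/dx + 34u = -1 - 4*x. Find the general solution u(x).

Characteristic equation r² + 6r + 34 = 0 has discriminant (6)² - 4·(34) = -100 < 0, so r = -3 ± 5i.
Hence u_h = C1*cos(5*x)*exp(-3*x) + C2*exp(-3*x)*sin(5*x).
For the particular solution try u_p = A0 + A1*x. Substituting and matching coefficients of each power of x gives A0 = -5/578, A1 = -2/17, so u_p = -5/578 - 2*x/17.

u = -5/578 - 2*x/17 + C1*cos(5*x)*exp(-3*x) + C2*exp(-3*x)*sin(5*x)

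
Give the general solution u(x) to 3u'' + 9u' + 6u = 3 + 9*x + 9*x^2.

Divide through by 3: u'' + 3u' + 2u = 1 + 3*x + 3*x^2.
Characteristic equation r² + 3r + 2 = 0 factors as (r + 2)(r + 1) = 0, so r = -2, -1.
Hence u_h = C1*exp(-2*x) + C2*exp(-x).
For the particular solution try u_p = A0 + A1*x + A2*x^2. Substituting and matching coefficients of each power of x gives A0 = 7/2, A1 = -3, A2 = 3/2, so u_p = 7/2 - 3*x + 3*x^2/2.

u = 7/2 - 3*x + 3*x**2/2 + C1*exp(-2*x) + C2*exp(-x)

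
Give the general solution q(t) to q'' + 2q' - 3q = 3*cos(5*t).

Characteristic equation r² + 2r - 3 = 0 factors as (r + 3)(r - 1) = 0, so r = -3, 1.
Hence q_h = C1*exp(-3*t) + C2*exp(t).
Try q_p = A*cos(5*t) + B*sin(5*t). Substituting and equating the coefficients of cos(5t) and sin(5t) gives A = -21/221, B = 15/442, so q_p = -21*cos(5*t)/221 + 15*sin(5*t)/442.

q = -21*cos(5*t)/221 + 15*sin(5*t)/442 + C1*exp(-3*t) + C2*exp(t)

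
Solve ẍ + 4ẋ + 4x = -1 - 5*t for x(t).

Characteristic equation r² + 4r + 4 = 0 has discriminant (4)² - 4·(4) = 0, so r = -2 is a repeated root.
Hence x_h = (C1 + C2*t)*exp(-2*t).
For the particular solution try x_p = A0 + A1*t. Substituting and matching coefficients of each power of t gives A0 = 1, A1 = -5/4, so x_p = 1 - 5*t/4.

x = 1 - 5*t/4 + C1*exp(-2*t) + C2*t*exp(-2*t)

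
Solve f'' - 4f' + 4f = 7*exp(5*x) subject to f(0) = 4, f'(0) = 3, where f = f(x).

f = 7*exp(5*x)/9 + 29*exp(2*x)/9 - 22*x*exp(2*x)/3

Characteristic equation r² - 4r + 4 = 0 has discriminant (-4)² - 4·(4) = 0, so r = 2 is a repeated root.
Hence f_h = (C1 + C2*x)*exp(2*x).
Try f_p = A*exp(5*x). Substituting into the equation and dividing by exp(5*x) gives A = 7/9, so f_p = 7*exp(5*x)/9.
General solution: f = 7*exp(5*x)/9 + C1*exp(2*x) + C2*x*exp(2*x).
Apply the initial conditions: f(0) = 7/9 + C1 = 4 and f'(0) = 35/9 + C2 + 2*C1 = 3. Solving gives C1 = 29/9, C2 = -22/3.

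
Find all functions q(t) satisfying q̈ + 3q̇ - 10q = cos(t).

q = -11*cos(t)/130 + 3*sin(t)/130 + C1*exp(-5*t) + C2*exp(2*t)

Characteristic equation r² + 3r - 10 = 0 factors as (r + 5)(r - 2) = 0, so r = -5, 2.
Hence q_h = C1*exp(-5*t) + C2*exp(2*t).
Try q_p = A*cos(t) + B*sin(t). Substituting and equating the coefficients of cos(t) and sin(t) gives A = -11/130, B = 3/130, so q_p = -11*cos(t)/130 + 3*sin(t)/130.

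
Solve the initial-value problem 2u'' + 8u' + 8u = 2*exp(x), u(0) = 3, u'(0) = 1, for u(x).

u = exp(x)/9 + 26*exp(-2*x)/9 + 20*x*exp(-2*x)/3

Divide through by 2: u'' + 4u' + 4u = exp(x).
Characteristic equation r² + 4r + 4 = 0 has discriminant (4)² - 4·(4) = 0, so r = -2 is a repeated root.
Hence u_h = (C1 + C2*x)*exp(-2*x).
Try u_p = A*exp(x). Substituting into the equation and dividing by exp(x) gives A = 1/9, so u_p = exp(x)/9.
General solution: u = exp(x)/9 + C1*exp(-2*x) + C2*x*exp(-2*x).
Apply the initial conditions: u(0) = 1/9 + C1 = 3 and u'(0) = 1/9 + C2 - 2*C1 = 1. Solving gives C1 = 26/9, C2 = 20/3.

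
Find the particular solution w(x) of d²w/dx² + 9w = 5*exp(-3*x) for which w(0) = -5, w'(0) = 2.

Characteristic equation r² + 9 = 0 has discriminant (0)² - 4·(9) = -36 < 0, so r = ± 3i.
Hence w_h = C1*cos(3*x) + C2*sin(3*x).
Try w_p = A*exp(-3*x). Substituting into the equation and dividing by exp(-3*x) gives A = 5/18, so w_p = 5*exp(-3*x)/18.
General solution: w = 5*exp(-3*x)/18 + C1*cos(3*x) + C2*sin(3*x).
Apply the initial conditions: w(0) = 5/18 + C1 = -5 and w'(0) = -5/6 + 3*C2 = 2. Solving gives C1 = -95/18, C2 = 17/18.

w = -95*cos(3*x)/18 + 5*exp(-3*x)/18 + 17*sin(3*x)/18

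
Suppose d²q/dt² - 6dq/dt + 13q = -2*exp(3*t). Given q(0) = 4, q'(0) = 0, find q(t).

Characteristic equation r² - 6r + 13 = 0 has discriminant (-6)² - 4·(13) = -16 < 0, so r = 3 ± 2i.
Hence q_h = C1*cos(2*t)*exp(3*t) + C2*exp(3*t)*sin(2*t).
Try q_p = A*exp(3*t). Substituting into the equation and dividing by exp(3*t) gives A = -1/2, so q_p = -exp(3*t)/2.
General solution: q = -exp(3*t)/2 + C1*cos(2*t)*exp(3*t) + C2*exp(3*t)*sin(2*t).
Apply the initial conditions: q(0) = -1/2 + C1 = 4 and q'(0) = -3/2 + 2*C2 + 3*C1 = 0. Solving gives C1 = 9/2, C2 = -6.

q = -exp(3*t)/2 - 6*exp(3*t)*sin(2*t) + 9*cos(2*t)*exp(3*t)/2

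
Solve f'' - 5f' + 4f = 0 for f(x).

Characteristic equation r² - 5r + 4 = 0 factors as (r - 4)(r - 1) = 0, so r = 4, 1.
Hence f_h = C1*exp(4*x) + C2*exp(x).

f = C1*exp(4*x) + C2*exp(x)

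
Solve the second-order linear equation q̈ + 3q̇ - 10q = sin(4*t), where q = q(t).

Characteristic equation r² + 3r - 10 = 0 factors as (r - 2)(r + 5) = 0, so r = 2, -5.
Hence q_h = C1*exp(2*t) + C2*exp(-5*t).
Try q_p = A*cos(4*t) + B*sin(4*t). Substituting and equating the coefficients of cos(4t) and sin(4t) gives A = -3/205, B = -13/410, so q_p = -13*sin(4*t)/410 - 3*cos(4*t)/205.

q = -13*sin(4*t)/410 - 3*cos(4*t)/205 + C1*exp(2*t) + C2*exp(-5*t)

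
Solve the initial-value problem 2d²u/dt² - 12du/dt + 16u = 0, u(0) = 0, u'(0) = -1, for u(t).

Divide through by 2: u'' - 6u' + 8u = 0.
Characteristic equation r² - 6r + 8 = 0 factors as (r - 2)(r - 4) = 0, so r = 2, 4.
Hence u_h = C1*exp(2*t) + C2*exp(4*t).
Apply the initial conditions: u(0) = C1 + C2 = 0 and u'(0) = 2*C1 + 4*C2 = -1. Solving gives C1 = 1/2, C2 = -1/2.

u = exp(2*t)/2 - exp(4*t)/2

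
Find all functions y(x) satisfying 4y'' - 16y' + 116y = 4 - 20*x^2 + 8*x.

Divide through by 4: y'' - 4y' + 29y = 1 - 5*x^2 + 2*x.
Characteristic equation r² - 4r + 29 = 0 has discriminant (-4)² - 4·(29) = -100 < 0, so r = 2 ± 5i.
Hence y_h = C1*cos(5*x)*exp(2*x) + C2*exp(2*x)*sin(5*x).
For the particular solution try y_p = A0 + A1*x + A2*x^2. Substituting and matching coefficients of each power of x gives A0 = 1203/24389, A1 = 18/841, A2 = -5/29, so y_p = 1203/24389 - 5*x^2/29 + 18*x/841.

y = 1203/24389 - 5*x**2/29 + 18*x/841 + C1*cos(5*x)*exp(2*x) + C2*exp(2*x)*sin(5*x)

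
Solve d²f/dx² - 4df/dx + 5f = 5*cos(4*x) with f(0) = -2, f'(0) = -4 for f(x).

Characteristic equation r² - 4r + 5 = 0 has discriminant (-4)² - 4·(5) = -4 < 0, so r = 2 ± i.
Hence f_h = C1*cos(x)*exp(2*x) + C2*exp(2*x)*sin(x).
Try f_p = A*cos(4*x) + B*sin(4*x). Substituting and equating the coefficients of cos(4x) and sin(4x) gives A = -55/377, B = -80/377, so f_p = -80*sin(4*x)/377 - 55*cos(4*x)/377.
General solution: f = -80*sin(4*x)/377 - 55*cos(4*x)/377 + C1*cos(x)*exp(2*x) + C2*exp(2*x)*sin(x).
Apply the initial conditions: f(0) = -55/377 + C1 = -2 and f'(0) = -320/377 + C2 + 2*C1 = -4. Solving gives C1 = -699/377, C2 = 210/377.

f = -80*sin(4*x)/377 - 55*cos(4*x)/377 - 699*cos(x)*exp(2*x)/377 + 210*exp(2*x)*sin(x)/377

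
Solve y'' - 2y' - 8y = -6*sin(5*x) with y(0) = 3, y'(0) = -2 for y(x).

y = -60*cos(5*x)/1189 + 67*exp(4*x)/123 + 198*sin(5*x)/1189 + 218*exp(-2*x)/87

Characteristic equation r² - 2r - 8 = 0 factors as (r - 4)(r + 2) = 0, so r = 4, -2.
Hence y_h = C1*exp(4*x) + C2*exp(-2*x).
Try y_p = A*cos(5*x) + B*sin(5*x). Substituting and equating the coefficients of cos(5x) and sin(5x) gives A = -60/1189, B = 198/1189, so y_p = -60*cos(5*x)/1189 + 198*sin(5*x)/1189.
General solution: y = -60*cos(5*x)/1189 + 198*sin(5*x)/1189 + C1*exp(4*x) + C2*exp(-2*x).
Apply the initial conditions: y(0) = -60/1189 + C1 + C2 = 3 and y'(0) = 990/1189 - 2*C2 + 4*C1 = -2. Solving gives C1 = 67/123, C2 = 218/87.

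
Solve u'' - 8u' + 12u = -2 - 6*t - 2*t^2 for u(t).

u = -67/108 - 13*t/18 - t**2/6 + C1*exp(2*t) + C2*exp(6*t)

Characteristic equation r² - 8r + 12 = 0 factors as (r - 2)(r - 6) = 0, so r = 2, 6.
Hence u_h = C1*exp(2*t) + C2*exp(6*t).
For the particular solution try u_p = A0 + A1*t + A2*t^2. Substituting and matching coefficients of each power of t gives A0 = -67/108, A1 = -13/18, A2 = -1/6, so u_p = -67/108 - 13*t/18 - t^2/6.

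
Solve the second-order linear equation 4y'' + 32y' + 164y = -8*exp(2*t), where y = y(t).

Divide through by 4: y'' + 8y' + 41y = -2*exp(2*t).
Characteristic equation r² + 8r + 41 = 0 has discriminant (8)² - 4·(41) = -100 < 0, so r = -4 ± 5i.
Hence y_h = C1*cos(5*t)*exp(-4*t) + C2*exp(-4*t)*sin(5*t).
Try y_p = A*exp(2*t). Substituting into the equation and dividing by exp(2*t) gives A = -2/61, so y_p = -2*exp(2*t)/61.

y = -2*exp(2*t)/61 + C1*cos(5*t)*exp(-4*t) + C2*exp(-4*t)*sin(5*t)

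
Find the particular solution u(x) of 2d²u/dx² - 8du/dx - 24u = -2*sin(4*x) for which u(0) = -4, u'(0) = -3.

Divide through by 2: u'' - 4u' - 12u = -sin(4*x).
Characteristic equation r² - 4r - 12 = 0 factors as (r - 6)(r + 2) = 0, so r = 6, -2.
Hence u_h = C1*exp(6*x) + C2*exp(-2*x).
Try u_p = A*cos(4*x) + B*sin(4*x). Substituting and equating the coefficients of cos(4x) and sin(4x) gives A = -1/65, B = 7/260, so u_p = -cos(4*x)/65 + 7*sin(4*x)/260.
General solution: u = -cos(4*x)/65 + 7*sin(4*x)/260 + C1*exp(6*x) + C2*exp(-2*x).
Apply the initial conditions: u(0) = -1/65 + C1 + C2 = -4 and u'(0) = 7/65 - 2*C2 + 6*C1 = -3. Solving gives C1 = -18/13, C2 = -13/5.

u = -18*exp(6*x)/13 - 13*exp(-2*x)/5 - cos(4*x)/65 + 7*sin(4*x)/260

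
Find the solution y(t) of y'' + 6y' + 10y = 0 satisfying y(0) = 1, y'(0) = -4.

Characteristic equation r² + 6r + 10 = 0 has discriminant (6)² - 4·(10) = -4 < 0, so r = -3 ± i.
Hence y_h = C1*cos(t)*exp(-3*t) + C2*exp(-3*t)*sin(t).
Apply the initial conditions: y(0) = C1 = 1 and y'(0) = C2 - 3*C1 = -4. Solving gives C1 = 1, C2 = -1.

y = cos(t)*exp(-3*t) - exp(-3*t)*sin(t)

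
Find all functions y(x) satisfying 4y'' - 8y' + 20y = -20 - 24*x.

Divide through by 4: y'' - 2y' + 5y = -5 - 6*x.
Characteristic equation r² - 2r + 5 = 0 has discriminant (-2)² - 4·(5) = -16 < 0, so r = 1 ± 2i.
Hence y_h = C1*cos(2*x)*exp(x) + C2*exp(x)*sin(2*x).
For the particular solution try y_p = A0 + A1*x. Substituting and matching coefficients of each power of x gives A0 = -37/25, A1 = -6/5, so y_p = -37/25 - 6*x/5.

y = -37/25 - 6*x/5 + C1*cos(2*x)*exp(x) + C2*exp(x)*sin(2*x)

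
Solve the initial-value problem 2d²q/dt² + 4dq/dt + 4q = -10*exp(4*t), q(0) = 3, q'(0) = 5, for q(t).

q = -5*exp(4*t)/26 + 83*cos(t)*exp(-t)/26 + 233*exp(-t)*sin(t)/26

Divide through by 2: q'' + 2q' + 2q = -5*exp(4*t).
Characteristic equation r² + 2r + 2 = 0 has discriminant (2)² - 4·(2) = -4 < 0, so r = -1 ± i.
Hence q_h = C1*cos(t)*exp(-t) + C2*exp(-t)*sin(t).
Try q_p = A*exp(4*t). Substituting into the equation and dividing by exp(4*t) gives A = -5/26, so q_p = -5*exp(4*t)/26.
General solution: q = -5*exp(4*t)/26 + C1*cos(t)*exp(-t) + C2*exp(-t)*sin(t).
Apply the initial conditions: q(0) = -5/26 + C1 = 3 and q'(0) = -10/13 + C2 - C1 = 5. Solving gives C1 = 83/26, C2 = 233/26.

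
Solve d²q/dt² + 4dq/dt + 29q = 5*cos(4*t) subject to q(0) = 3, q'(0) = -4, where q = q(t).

Characteristic equation r² + 4r + 29 = 0 has discriminant (4)² - 4·(29) = -100 < 0, so r = -2 ± 5i.
Hence q_h = C1*cos(5*t)*exp(-2*t) + C2*exp(-2*t)*sin(5*t).
Try q_p = A*cos(4*t) + B*sin(4*t). Substituting and equating the coefficients of cos(4t) and sin(4t) gives A = 13/85, B = 16/85, so q_p = 13*cos(4*t)/85 + 16*sin(4*t)/85.
General solution: q = 13*cos(4*t)/85 + 16*sin(4*t)/85 + C1*cos(5*t)*exp(-2*t) + C2*exp(-2*t)*sin(5*t).
Apply the initial conditions: q(0) = 13/85 + C1 = 3 and q'(0) = 64/85 - 2*C1 + 5*C2 = -4. Solving gives C1 = 242/85, C2 = 16/85.

q = 13*cos(4*t)/85 + 16*sin(4*t)/85 + 16*exp(-2*t)*sin(5*t)/85 + 242*cos(5*t)*exp(-2*t)/85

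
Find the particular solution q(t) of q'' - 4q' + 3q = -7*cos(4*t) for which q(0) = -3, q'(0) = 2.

q = -90*exp(t)/17 + 52*exp(3*t)/25 + 91*cos(4*t)/425 + 112*sin(4*t)/425

Characteristic equation r² - 4r + 3 = 0 factors as (r - 3)(r - 1) = 0, so r = 3, 1.
Hence q_h = C1*exp(3*t) + C2*exp(t).
Try q_p = A*cos(4*t) + B*sin(4*t). Substituting and equating the coefficients of cos(4t) and sin(4t) gives A = 91/425, B = 112/425, so q_p = 91*cos(4*t)/425 + 112*sin(4*t)/425.
General solution: q = 91*cos(4*t)/425 + 112*sin(4*t)/425 + C1*exp(3*t) + C2*exp(t).
Apply the initial conditions: q(0) = 91/425 + C1 + C2 = -3 and q'(0) = 448/425 + C2 + 3*C1 = 2. Solving gives C1 = 52/25, C2 = -90/17.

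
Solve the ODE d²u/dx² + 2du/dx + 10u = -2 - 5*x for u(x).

Characteristic equation r² + 2r + 10 = 0 has discriminant (2)² - 4·(10) = -36 < 0, so r = -1 ± 3i.
Hence u_h = C1*cos(3*x)*exp(-x) + C2*exp(-x)*sin(3*x).
For the particular solution try u_p = A0 + A1*x. Substituting and matching coefficients of each power of x gives A0 = -1/10, A1 = -1/2, so u_p = -1/10 - x/2.

u = -1/10 - x/2 + C1*cos(3*x)*exp(-x) + C2*exp(-x)*sin(3*x)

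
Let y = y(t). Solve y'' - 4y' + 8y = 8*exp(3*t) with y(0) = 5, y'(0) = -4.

y = 8*exp(3*t)/5 - 39*exp(2*t)*sin(2*t)/5 + 17*cos(2*t)*exp(2*t)/5

Characteristic equation r² - 4r + 8 = 0 has discriminant (-4)² - 4·(8) = -16 < 0, so r = 2 ± 2i.
Hence y_h = C1*cos(2*t)*exp(2*t) + C2*exp(2*t)*sin(2*t).
Try y_p = A*exp(3*t). Substituting into the equation and dividing by exp(3*t) gives A = 8/5, so y_p = 8*exp(3*t)/5.
General solution: y = 8*exp(3*t)/5 + C1*cos(2*t)*exp(2*t) + C2*exp(2*t)*sin(2*t).
Apply the initial conditions: y(0) = 8/5 + C1 = 5 and y'(0) = 24/5 + 2*C1 + 2*C2 = -4. Solving gives C1 = 17/5, C2 = -39/5.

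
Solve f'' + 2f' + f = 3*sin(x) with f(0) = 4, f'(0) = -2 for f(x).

f = -3*cos(x)/2 + 11*exp(-x)/2 + 7*x*exp(-x)/2

Characteristic equation r² + 2r + 1 = 0 has discriminant (2)² - 4·(1) = 0, so r = -1 is a repeated root.
Hence f_h = (C1 + C2*x)*exp(-x).
Try f_p = A*cos(x) + B*sin(x). Substituting and equating the coefficients of cos(x) and sin(x) gives A = -3/2, B = 0, so f_p = -3*cos(x)/2.
General solution: f = -3*cos(x)/2 + C1*exp(-x) + C2*x*exp(-x).
Apply the initial conditions: f(0) = -3/2 + C1 = 4 and f'(0) = C2 - C1 = -2. Solving gives C1 = 11/2, C2 = 7/2.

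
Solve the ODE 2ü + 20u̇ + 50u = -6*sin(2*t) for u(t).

u = -63*sin(2*t)/841 + 60*cos(2*t)/841 + C1*exp(-5*t) + C2*t*exp(-5*t)

Divide through by 2: u'' + 10u' + 25u = -3*sin(2*t).
Characteristic equation r² + 10r + 25 = 0 has discriminant (10)² - 4·(25) = 0, so r = -5 is a repeated root.
Hence u_h = (C1 + C2*t)*exp(-5*t).
Try u_p = A*cos(2*t) + B*sin(2*t). Substituting and equating the coefficients of cos(2t) and sin(2t) gives A = 60/841, B = -63/841, so u_p = -63*sin(2*t)/841 + 60*cos(2*t)/841.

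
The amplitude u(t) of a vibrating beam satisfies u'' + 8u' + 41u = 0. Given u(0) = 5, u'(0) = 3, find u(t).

Characteristic equation r² + 8r + 41 = 0 has discriminant (8)² - 4·(41) = -100 < 0, so r = -4 ± 5i.
Hence u_h = C1*cos(5*t)*exp(-4*t) + C2*exp(-4*t)*sin(5*t).
Apply the initial conditions: u(0) = C1 = 5 and u'(0) = -4*C1 + 5*C2 = 3. Solving gives C1 = 5, C2 = 23/5.

u = 5*cos(5*t)*exp(-4*t) + 23*exp(-4*t)*sin(5*t)/5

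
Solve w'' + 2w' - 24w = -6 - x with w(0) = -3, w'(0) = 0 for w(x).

w = 73/288 - 467*exp(-6*x)/360 - 313*exp(4*x)/160 + x/24

Characteristic equation r² + 2r - 24 = 0 factors as (r + 6)(r - 4) = 0, so r = -6, 4.
Hence w_h = C1*exp(-6*x) + C2*exp(4*x).
For the particular solution try w_p = A0 + A1*x. Substituting and matching coefficients of each power of x gives A0 = 73/288, A1 = 1/24, so w_p = 73/288 + x/24.
General solution: w = 73/288 + x/24 + C1*exp(-6*x) + C2*exp(4*x).
Apply the initial conditions: w(0) = 73/288 + C1 + C2 = -3 and w'(0) = 1/24 - 6*C1 + 4*C2 = 0. Solving gives C1 = -467/360, C2 = -313/160.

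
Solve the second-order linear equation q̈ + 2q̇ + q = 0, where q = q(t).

Characteristic equation r² + 2r + 1 = 0 has discriminant (2)² - 4·(1) = 0, so r = -1 is a repeated root.
Hence q_h = (C1 + C2*t)*exp(-t).

q = C1*exp(-t) + C2*t*exp(-t)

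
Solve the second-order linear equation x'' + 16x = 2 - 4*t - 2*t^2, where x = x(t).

Characteristic equation r² + 16 = 0 has discriminant (0)² - 4·(16) = -64 < 0, so r = ± 4i.
Hence x_h = C1*cos(4*t) + C2*sin(4*t).
For the particular solution try x_p = A0 + A1*t + A2*t^2. Substituting and matching coefficients of each power of t gives A0 = 9/64, A1 = -1/4, A2 = -1/8, so x_p = 9/64 - t/4 - t^2/8.

x = 9/64 - t/4 - t**2/8 + C1*cos(4*t) + C2*sin(4*t)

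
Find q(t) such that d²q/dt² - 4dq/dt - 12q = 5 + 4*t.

q = -11/36 - t/3 + C1*exp(6*t) + C2*exp(-2*t)

Characteristic equation r² - 4r - 12 = 0 factors as (r - 6)(r + 2) = 0, so r = 6, -2.
Hence q_h = C1*exp(6*t) + C2*exp(-2*t).
For the particular solution try q_p = A0 + A1*t. Substituting and matching coefficients of each power of t gives A0 = -11/36, A1 = -1/3, so q_p = -11/36 - t/3.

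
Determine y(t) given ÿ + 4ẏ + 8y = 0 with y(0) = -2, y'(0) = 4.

Characteristic equation r² + 4r + 8 = 0 has discriminant (4)² - 4·(8) = -16 < 0, so r = -2 ± 2i.
Hence y_h = C1*cos(2*t)*exp(-2*t) + C2*exp(-2*t)*sin(2*t).
Apply the initial conditions: y(0) = C1 = -2 and y'(0) = -2*C1 + 2*C2 = 4. Solving gives C1 = -2, C2 = 0.

y = -2*cos(2*t)*exp(-2*t)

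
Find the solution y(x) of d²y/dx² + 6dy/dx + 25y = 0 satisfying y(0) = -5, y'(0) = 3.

Characteristic equation r² + 6r + 25 = 0 has discriminant (6)² - 4·(25) = -64 < 0, so r = -3 ± 4i.
Hence y_h = C1*cos(4*x)*exp(-3*x) + C2*exp(-3*x)*sin(4*x).
Apply the initial conditions: y(0) = C1 = -5 and y'(0) = -3*C1 + 4*C2 = 3. Solving gives C1 = -5, C2 = -3.

y = -5*cos(4*x)*exp(-3*x) - 3*exp(-3*x)*sin(4*x)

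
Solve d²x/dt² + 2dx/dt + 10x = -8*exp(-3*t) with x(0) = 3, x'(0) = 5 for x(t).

x = -8*exp(-3*t)/13 + 47*cos(3*t)*exp(-t)/13 + 88*exp(-t)*sin(3*t)/39

Characteristic equation r² + 2r + 10 = 0 has discriminant (2)² - 4·(10) = -36 < 0, so r = -1 ± 3i.
Hence x_h = C1*cos(3*t)*exp(-t) + C2*exp(-t)*sin(3*t).
Try x_p = A*exp(-3*t). Substituting into the equation and dividing by exp(-3*t) gives A = -8/13, so x_p = -8*exp(-3*t)/13.
General solution: x = -8*exp(-3*t)/13 + C1*cos(3*t)*exp(-t) + C2*exp(-t)*sin(3*t).
Apply the initial conditions: x(0) = -8/13 + C1 = 3 and x'(0) = 24/13 - C1 + 3*C2 = 5. Solving gives C1 = 47/13, C2 = 88/39.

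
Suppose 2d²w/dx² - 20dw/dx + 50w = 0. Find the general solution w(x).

Divide through by 2: w'' - 10w' + 25w = 0.
Characteristic equation r² - 10r + 25 = 0 has discriminant (-10)² - 4·(25) = 0, so r = 5 is a repeated root.
Hence w_h = (C1 + C2*x)*exp(5*x).

w = C1*exp(5*x) + C2*x*exp(5*x)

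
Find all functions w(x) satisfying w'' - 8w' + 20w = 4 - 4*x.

Characteristic equation r² - 8r + 20 = 0 has discriminant (-8)² - 4·(20) = -16 < 0, so r = 4 ± 2i.
Hence w_h = C1*cos(2*x)*exp(4*x) + C2*exp(4*x)*sin(2*x).
For the particular solution try w_p = A0 + A1*x. Substituting and matching coefficients of each power of x gives A0 = 3/25, A1 = -1/5, so w_p = 3/25 - x/5.

w = 3/25 - x/5 + C1*cos(2*x)*exp(4*x) + C2*exp(4*x)*sin(2*x)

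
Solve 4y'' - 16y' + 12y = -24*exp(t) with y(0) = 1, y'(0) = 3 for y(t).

y = -exp(3*t)/2 + 3*exp(t)/2 + 3*t*exp(t)

Divide through by 4: y'' - 4y' + 3y = -6*exp(t).
Characteristic equation r² - 4r + 3 = 0 factors as (r - 3)(r - 1) = 0, so r = 3, 1.
Hence y_h = C1*exp(3*t) + C2*exp(t).
Since exp(t) solves the homogeneous equation (r = 1 is a root of multiplicity 1), multiply the trial by t. Try y_p = A*t*exp(t). Substituting into the equation and dividing by exp(t) gives A = 3, so y_p = 3*t*exp(t).
General solution: y = C1*exp(3*t) + C2*exp(t) + 3*t*exp(t).
Apply the initial conditions: y(0) = C1 + C2 = 1 and y'(0) = 3 + C2 + 3*C1 = 3. Solving gives C1 = -1/2, C2 = 3/2.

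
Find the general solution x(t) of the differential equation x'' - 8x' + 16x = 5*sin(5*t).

Characteristic equation r² - 8r + 16 = 0 has discriminant (-8)² - 4·(16) = 0, so r = 4 is a repeated root.
Hence x_h = (C1 + C2*t)*exp(4*t).
Try x_p = A*cos(5*t) + B*sin(5*t). Substituting and equating the coefficients of cos(5t) and sin(5t) gives A = 200/1681, B = -45/1681, so x_p = -45*sin(5*t)/1681 + 200*cos(5*t)/1681.

x = -45*sin(5*t)/1681 + 200*cos(5*t)/1681 + C1*exp(4*t) + C2*t*exp(4*t)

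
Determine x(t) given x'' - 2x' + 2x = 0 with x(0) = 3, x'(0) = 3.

x = 3*cos(t)*exp(t)

Characteristic equation r² - 2r + 2 = 0 has discriminant (-2)² - 4·(2) = -4 < 0, so r = 1 ± i.
Hence x_h = C1*cos(t)*exp(t) + C2*exp(t)*sin(t).
Apply the initial conditions: x(0) = C1 = 3 and x'(0) = C1 + C2 = 3. Solving gives C1 = 3, C2 = 0.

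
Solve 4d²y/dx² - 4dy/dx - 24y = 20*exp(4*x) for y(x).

Divide through by 4: y'' - y' - 6y = 5*exp(4*x).
Characteristic equation r² - r - 6 = 0 factors as (r - 3)(r + 2) = 0, so r = 3, -2.
Hence y_h = C1*exp(3*x) + C2*exp(-2*x).
Try y_p = A*exp(4*x). Substituting into the equation and dividing by exp(4*x) gives A = 5/6, so y_p = 5*exp(4*x)/6.

y = 5*exp(4*x)/6 + C1*exp(3*x) + C2*exp(-2*x)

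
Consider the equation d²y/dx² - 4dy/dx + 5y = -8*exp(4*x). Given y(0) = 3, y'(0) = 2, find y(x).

y = -8*exp(4*x)/5 - 4*exp(2*x)*sin(x)/5 + 23*cos(x)*exp(2*x)/5

Characteristic equation r² - 4r + 5 = 0 has discriminant (-4)² - 4·(5) = -4 < 0, so r = 2 ± i.
Hence y_h = C1*cos(x)*exp(2*x) + C2*exp(2*x)*sin(x).
Try y_p = A*exp(4*x). Substituting into the equation and dividing by exp(4*x) gives A = -8/5, so y_p = -8*exp(4*x)/5.
General solution: y = -8*exp(4*x)/5 + C1*cos(x)*exp(2*x) + C2*exp(2*x)*sin(x).
Apply the initial conditions: y(0) = -8/5 + C1 = 3 and y'(0) = -32/5 + C2 + 2*C1 = 2. Solving gives C1 = 23/5, C2 = -4/5.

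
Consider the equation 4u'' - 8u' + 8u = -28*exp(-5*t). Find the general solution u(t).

u = -7*exp(-5*t)/37 + C1*cos(t)*exp(t) + C2*exp(t)*sin(t)

Divide through by 4: u'' - 2u' + 2u = -7*exp(-5*t).
Characteristic equation r² - 2r + 2 = 0 has discriminant (-2)² - 4·(2) = -4 < 0, so r = 1 ± i.
Hence u_h = C1*cos(t)*exp(t) + C2*exp(t)*sin(t).
Try u_p = A*exp(-5*t). Substituting into the equation and dividing by exp(-5*t) gives A = -7/37, so u_p = -7*exp(-5*t)/37.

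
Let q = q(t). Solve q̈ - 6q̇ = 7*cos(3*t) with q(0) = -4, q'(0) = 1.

Characteristic equation r² - 6r = 0 factors as (r - 6)r = 0, so r = 6, 0.
Hence q_h = C1*exp(6*t) + C2.
Try q_p = A*cos(3*t) + B*sin(3*t). Substituting and equating the coefficients of cos(3t) and sin(3t) gives A = -7/45, B = -14/45, so q_p = -14*sin(3*t)/45 - 7*cos(3*t)/45.
General solution: q = C2 - 14*sin(3*t)/45 - 7*cos(3*t)/45 + C1*exp(6*t).
Apply the initial conditions: q(0) = -7/45 + C1 + C2 = -4 and q'(0) = -14/15 + 6*C1 = 1. Solving gives C1 = 29/90, C2 = -25/6.

q = -25/6 - 14*sin(3*t)/45 - 7*cos(3*t)/45 + 29*exp(6*t)/90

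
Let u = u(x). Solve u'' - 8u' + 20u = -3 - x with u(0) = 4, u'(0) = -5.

u = -17/100 - x/20 - 2163*exp(4*x)*sin(2*x)/200 + 417*cos(2*x)*exp(4*x)/100

Characteristic equation r² - 8r + 20 = 0 has discriminant (-8)² - 4·(20) = -16 < 0, so r = 4 ± 2i.
Hence u_h = C1*cos(2*x)*exp(4*x) + C2*exp(4*x)*sin(2*x).
For the particular solution try u_p = A0 + A1*x. Substituting and matching coefficients of each power of x gives A0 = -17/100, A1 = -1/20, so u_p = -17/100 - x/20.
General solution: u = -17/100 - x/20 + C1*cos(2*x)*exp(4*x) + C2*exp(4*x)*sin(2*x).
Apply the initial conditions: u(0) = -17/100 + C1 = 4 and u'(0) = -1/20 + 2*C2 + 4*C1 = -5. Solving gives C1 = 417/100, C2 = -2163/200.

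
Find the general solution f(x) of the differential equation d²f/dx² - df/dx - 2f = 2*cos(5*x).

Characteristic equation r² - r - 2 = 0 factors as (r + 1)(r - 2) = 0, so r = -1, 2.
Hence f_h = C1*exp(-x) + C2*exp(2*x).
Try f_p = A*cos(5*x) + B*sin(5*x). Substituting and equating the coefficients of cos(5x) and sin(5x) gives A = -27/377, B = -5/377, so f_p = -27*cos(5*x)/377 - 5*sin(5*x)/377.

f = -27*cos(5*x)/377 - 5*sin(5*x)/377 + C1*exp(-x) + C2*exp(2*x)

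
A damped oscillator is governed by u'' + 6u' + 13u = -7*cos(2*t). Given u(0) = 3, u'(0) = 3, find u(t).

u = -28*sin(2*t)/75 - 7*cos(2*t)/25 + 82*cos(2*t)*exp(-3*t)/25 + 1019*exp(-3*t)*sin(2*t)/150

Characteristic equation r² + 6r + 13 = 0 has discriminant (6)² - 4·(13) = -16 < 0, so r = -3 ± 2i.
Hence u_h = C1*cos(2*t)*exp(-3*t) + C2*exp(-3*t)*sin(2*t).
Try u_p = A*cos(2*t) + B*sin(2*t). Substituting and equating the coefficients of cos(2t) and sin(2t) gives A = -7/25, B = -28/75, so u_p = -28*sin(2*t)/75 - 7*cos(2*t)/25.
General solution: u = -28*sin(2*t)/75 - 7*cos(2*t)/25 + C1*cos(2*t)*exp(-3*t) + C2*exp(-3*t)*sin(2*t).
Apply the initial conditions: u(0) = -7/25 + C1 = 3 and u'(0) = -56/75 - 3*C1 + 2*C2 = 3. Solving gives C1 = 82/25, C2 = 1019/150.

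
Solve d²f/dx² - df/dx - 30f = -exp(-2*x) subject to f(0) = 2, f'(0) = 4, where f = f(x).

f = exp(-2*x)/24 + 23*exp(-5*x)/33 + 111*exp(6*x)/88

Characteristic equation r² - r - 30 = 0 factors as (r + 5)(r - 6) = 0, so r = -5, 6.
Hence f_h = C1*exp(-5*x) + C2*exp(6*x).
Try f_p = A*exp(-2*x). Substituting into the equation and dividing by exp(-2*x) gives A = 1/24, so f_p = exp(-2*x)/24.
General solution: f = exp(-2*x)/24 + C1*exp(-5*x) + C2*exp(6*x).
Apply the initial conditions: f(0) = 1/24 + C1 + C2 = 2 and f'(0) = -1/12 - 5*C1 + 6*C2 = 4. Solving gives C1 = 23/33, C2 = 111/88.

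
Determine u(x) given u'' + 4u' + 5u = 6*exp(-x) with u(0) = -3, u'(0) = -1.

Characteristic equation r² + 4r + 5 = 0 has discriminant (4)² - 4·(5) = -4 < 0, so r = -2 ± i.
Hence u_h = C1*cos(x)*exp(-2*x) + C2*exp(-2*x)*sin(x).
Try u_p = A*exp(-x). Substituting into the equation and dividing by exp(-x) gives A = 3, so u_p = 3*exp(-x).
General solution: u = 3*exp(-x) + C1*cos(x)*exp(-2*x) + C2*exp(-2*x)*sin(x).
Apply the initial conditions: u(0) = 3 + C1 = -3 and u'(0) = -3 + C2 - 2*C1 = -1. Solving gives C1 = -6, C2 = -10.

u = 3*exp(-x) - 10*exp(-2*x)*sin(x) - 6*cos(x)*exp(-2*x)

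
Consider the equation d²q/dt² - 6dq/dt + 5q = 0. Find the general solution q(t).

q = C1*exp(t) + C2*exp(5*t)

Characteristic equation r² - 6r + 5 = 0 factors as (r - 1)(r - 5) = 0, so r = 1, 5.
Hence q_h = C1*exp(t) + C2*exp(5*t).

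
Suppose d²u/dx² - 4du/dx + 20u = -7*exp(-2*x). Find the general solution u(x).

u = -7*exp(-2*x)/32 + C1*cos(4*x)*exp(2*x) + C2*exp(2*x)*sin(4*x)

Characteristic equation r² - 4r + 20 = 0 has discriminant (-4)² - 4·(20) = -64 < 0, so r = 2 ± 4i.
Hence u_h = C1*cos(4*x)*exp(2*x) + C2*exp(2*x)*sin(4*x).
Try u_p = A*exp(-2*x). Substituting into the equation and dividing by exp(-2*x) gives A = -7/32, so u_p = -7*exp(-2*x)/32.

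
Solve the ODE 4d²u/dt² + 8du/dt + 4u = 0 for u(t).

u = C1*exp(-t) + C2*t*exp(-t)

Divide through by 4: u'' + 2u' + u = 0.
Characteristic equation r² + 2r + 1 = 0 has discriminant (2)² - 4·(1) = 0, so r = -1 is a repeated root.
Hence u_h = (C1 + C2*t)*exp(-t).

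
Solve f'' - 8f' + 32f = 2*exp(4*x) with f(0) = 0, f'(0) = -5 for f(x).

f = exp(4*x)/8 - 5*exp(4*x)*sin(4*x)/4 - cos(4*x)*exp(4*x)/8

Characteristic equation r² - 8r + 32 = 0 has discriminant (-8)² - 4·(32) = -64 < 0, so r = 4 ± 4i.
Hence f_h = C1*cos(4*x)*exp(4*x) + C2*exp(4*x)*sin(4*x).
Try f_p = A*exp(4*x). Substituting into the equation and dividing by exp(4*x) gives A = 1/8, so f_p = exp(4*x)/8.
General solution: f = exp(4*x)/8 + C1*cos(4*x)*exp(4*x) + C2*exp(4*x)*sin(4*x).
Apply the initial conditions: f(0) = 1/8 + C1 = 0 and f'(0) = 1/2 + 4*C1 + 4*C2 = -5. Solving gives C1 = -1/8, C2 = -5/4.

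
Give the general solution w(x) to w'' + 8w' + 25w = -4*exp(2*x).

Characteristic equation r² + 8r + 25 = 0 has discriminant (8)² - 4·(25) = -36 < 0, so r = -4 ± 3i.
Hence w_h = C1*cos(3*x)*exp(-4*x) + C2*exp(-4*x)*sin(3*x).
Try w_p = A*exp(2*x). Substituting into the equation and dividing by exp(2*x) gives A = -4/45, so w_p = -4*exp(2*x)/45.

w = -4*exp(2*x)/45 + C1*cos(3*x)*exp(-4*x) + C2*exp(-4*x)*sin(3*x)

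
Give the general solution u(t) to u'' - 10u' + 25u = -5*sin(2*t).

u = -105*sin(2*t)/841 - 100*cos(2*t)/841 + C1*exp(5*t) + C2*t*exp(5*t)

Characteristic equation r² - 10r + 25 = 0 has discriminant (-10)² - 4·(25) = 0, so r = 5 is a repeated root.
Hence u_h = (C1 + C2*t)*exp(5*t).
Try u_p = A*cos(2*t) + B*sin(2*t). Substituting and equating the coefficients of cos(2t) and sin(2t) gives A = -100/841, B = -105/841, so u_p = -105*sin(2*t)/841 - 100*cos(2*t)/841.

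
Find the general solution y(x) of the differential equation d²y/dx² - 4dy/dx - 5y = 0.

Characteristic equation r² - 4r - 5 = 0 factors as (r + 1)(r - 5) = 0, so r = -1, 5.
Hence y_h = C1*exp(-x) + C2*exp(5*x).

y = C1*exp(-x) + C2*exp(5*x)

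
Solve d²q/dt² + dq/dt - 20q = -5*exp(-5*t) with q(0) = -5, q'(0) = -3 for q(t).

q = -257*exp(4*t)/81 - 148*exp(-5*t)/81 + 5*t*exp(-5*t)/9

Characteristic equation r² + r - 20 = 0 factors as (r + 5)(r - 4) = 0, so r = -5, 4.
Hence q_h = C1*exp(-5*t) + C2*exp(4*t).
Since exp(-5*t) solves the homogeneous equation (r = -5 is a root of multiplicity 1), multiply the trial by t. Try q_p = A*t*exp(-5*t). Substituting into the equation and dividing by exp(-5*t) gives A = 5/9, so q_p = 5*t*exp(-5*t)/9.
General solution: q = C1*exp(-5*t) + C2*exp(4*t) + 5*t*exp(-5*t)/9.
Apply the initial conditions: q(0) = C1 + C2 = -5 and q'(0) = 5/9 - 5*C1 + 4*C2 = -3. Solving gives C1 = -148/81, C2 = -257/81.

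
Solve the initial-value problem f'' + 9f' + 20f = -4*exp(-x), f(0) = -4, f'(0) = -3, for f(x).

Characteristic equation r² + 9r + 20 = 0 factors as (r + 4)(r + 5) = 0, so r = -4, -5.
Hence f_h = C1*exp(-4*x) + C2*exp(-5*x).
Try f_p = A*exp(-x). Substituting into the equation and dividing by exp(-x) gives A = -1/3, so f_p = -exp(-x)/3.
General solution: f = -exp(-x)/3 + C1*exp(-4*x) + C2*exp(-5*x).
Apply the initial conditions: f(0) = -1/3 + C1 + C2 = -4 and f'(0) = 1/3 - 5*C2 - 4*C1 = -3. Solving gives C1 = -65/3, C2 = 18.

f = 18*exp(-5*x) - 65*exp(-4*x)/3 - exp(-x)/3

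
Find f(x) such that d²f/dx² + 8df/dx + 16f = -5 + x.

f = -11/32 + x/16 + C1*exp(-4*x) + C2*x*exp(-4*x)

Characteristic equation r² + 8r + 16 = 0 has discriminant (8)² - 4·(16) = 0, so r = -4 is a repeated root.
Hence f_h = (C1 + C2*x)*exp(-4*x).
For the particular solution try f_p = A0 + A1*x. Substituting and matching coefficients of each power of x gives A0 = -11/32, A1 = 1/16, so f_p = -11/32 + x/16.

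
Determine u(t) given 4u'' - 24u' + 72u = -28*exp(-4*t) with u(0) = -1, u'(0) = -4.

Divide through by 4: u'' - 6u' + 18u = -7*exp(-4*t).
Characteristic equation r² - 6r + 18 = 0 has discriminant (-6)² - 4·(18) = -36 < 0, so r = 3 ± 3i.
Hence u_h = C1*cos(3*t)*exp(3*t) + C2*exp(3*t)*sin(3*t).
Try u_p = A*exp(-4*t). Substituting into the equation and dividing by exp(-4*t) gives A = -7/58, so u_p = -7*exp(-4*t)/58.
General solution: u = -7*exp(-4*t)/58 + C1*cos(3*t)*exp(3*t) + C2*exp(3*t)*sin(3*t).
Apply the initial conditions: u(0) = -7/58 + C1 = -1 and u'(0) = 14/29 + 3*C1 + 3*C2 = -4. Solving gives C1 = -51/58, C2 = -107/174.

u = -7*exp(-4*t)/58 - 107*exp(3*t)*sin(3*t)/174 - 51*cos(3*t)*exp(3*t)/58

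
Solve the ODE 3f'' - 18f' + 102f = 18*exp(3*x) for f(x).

Divide through by 3: f'' - 6f' + 34f = 6*exp(3*x).
Characteristic equation r² - 6r + 34 = 0 has discriminant (-6)² - 4·(34) = -100 < 0, so r = 3 ± 5i.
Hence f_h = C1*cos(5*x)*exp(3*x) + C2*exp(3*x)*sin(5*x).
Try f_p = A*exp(3*x). Substituting into the equation and dividing by exp(3*x) gives A = 6/25, so f_p = 6*exp(3*x)/25.

f = 6*exp(3*x)/25 + C1*cos(5*x)*exp(3*x) + C2*exp(3*x)*sin(5*x)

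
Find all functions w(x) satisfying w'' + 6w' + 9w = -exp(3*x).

Characteristic equation r² + 6r + 9 = 0 has discriminant (6)² - 4·(9) = 0, so r = -3 is a repeated root.
Hence w_h = (C1 + C2*x)*exp(-3*x).
Try w_p = A*exp(3*x). Substituting into the equation and dividing by exp(3*x) gives A = -1/36, so w_p = -exp(3*x)/36.

w = -exp(3*x)/36 + C1*exp(-3*x) + C2*x*exp(-3*x)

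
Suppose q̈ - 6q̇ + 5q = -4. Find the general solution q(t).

q = -4/5 + C1*exp(5*t) + C2*exp(t)

Characteristic equation r² - 6r + 5 = 0 factors as (r - 5)(r - 1) = 0, so r = 5, 1.
Hence q_h = C1*exp(5*t) + C2*exp(t).
For the particular solution try q_p = A0. Substituting and matching coefficients of each power of t gives A0 = -4/5, so q_p = -4/5.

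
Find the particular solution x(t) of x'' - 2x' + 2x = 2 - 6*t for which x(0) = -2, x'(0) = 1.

Characteristic equation r² - 2r + 2 = 0 has discriminant (-2)² - 4·(2) = -4 < 0, so r = 1 ± i.
Hence x_h = C1*cos(t)*exp(t) + C2*exp(t)*sin(t).
For the particular solution try x_p = A0 + A1*t. Substituting and matching coefficients of each power of t gives A0 = -2, A1 = -3, so x_p = -2 - 3*t.
General solution: x = -2 - 3*t + C1*cos(t)*exp(t) + C2*exp(t)*sin(t).
Apply the initial conditions: x(0) = -2 + C1 = -2 and x'(0) = -3 + C1 + C2 = 1. Solving gives C1 = 0, C2 = 4.

x = -2 - 3*t + 4*exp(t)*sin(t)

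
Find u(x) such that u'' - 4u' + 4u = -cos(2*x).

Characteristic equation r² - 4r + 4 = 0 has discriminant (-4)² - 4·(4) = 0, so r = 2 is a repeated root.
Hence u_h = (C1 + C2*x)*exp(2*x).
Try u_p = A*cos(2*x) + B*sin(2*x). Substituting and equating the coefficients of cos(2x) and sin(2x) gives A = 0, B = 1/8, so u_p = sin(2*x)/8.

u = sin(2*x)/8 + C1*exp(2*x) + C2*x*exp(2*x)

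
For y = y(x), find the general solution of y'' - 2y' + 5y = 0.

y = C1*cos(2*x)*exp(x) + C2*exp(x)*sin(2*x)

Characteristic equation r² - 2r + 5 = 0 has discriminant (-2)² - 4·(5) = -16 < 0, so r = 1 ± 2i.
Hence y_h = C1*cos(2*x)*exp(x) + C2*exp(x)*sin(2*x).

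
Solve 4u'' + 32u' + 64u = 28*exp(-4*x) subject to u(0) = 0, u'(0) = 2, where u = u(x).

u = 2*x*exp(-4*x) + 7*x**2*exp(-4*x)/2

Divide through by 4: u'' + 8u' + 16u = 7*exp(-4*x).
Characteristic equation r² + 8r + 16 = 0 has discriminant (8)² - 4·(16) = 0, so r = -4 is a repeated root.
Hence u_h = (C1 + C2*x)*exp(-4*x).
Since exp(-4*x) solves the homogeneous equation (r = -4 is a root of multiplicity 2), multiply the trial by x^2. Try u_p = A*x^2*exp(-4*x). Substituting into the equation and dividing by exp(-4*x) gives A = 7/2, so u_p = 7*x^2*exp(-4*x)/2.
General solution: u = C1*exp(-4*x) + 7*x^2*exp(-4*x)/2 + C2*x*exp(-4*x).
Apply the initial conditions: u(0) = C1 = 0 and u'(0) = C2 - 4*C1 = 2. Solving gives C1 = 0, C2 = 2.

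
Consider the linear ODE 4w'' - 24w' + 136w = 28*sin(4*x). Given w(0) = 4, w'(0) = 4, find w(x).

Divide through by 4: w'' - 6w' + 34w = 7*sin(4*x).
Characteristic equation r² - 6r + 34 = 0 has discriminant (-6)² - 4·(34) = -100 < 0, so r = 3 ± 5i.
Hence w_h = C1*cos(5*x)*exp(3*x) + C2*exp(3*x)*sin(5*x).
Try w_p = A*cos(4*x) + B*sin(4*x). Substituting and equating the coefficients of cos(4x) and sin(4x) gives A = 14/75, B = 7/50, so w_p = 7*sin(4*x)/50 + 14*cos(4*x)/75.
General solution: w = 7*sin(4*x)/50 + 14*cos(4*x)/75 + C1*cos(5*x)*exp(3*x) + C2*exp(3*x)*sin(5*x).
Apply the initial conditions: w(0) = 14/75 + C1 = 4 and w'(0) = 14/25 + 3*C1 + 5*C2 = 4. Solving gives C1 = 286/75, C2 = -8/5.

w = 7*sin(4*x)/50 + 14*cos(4*x)/75 - 8*exp(3*x)*sin(5*x)/5 + 286*cos(5*x)*exp(3*x)/75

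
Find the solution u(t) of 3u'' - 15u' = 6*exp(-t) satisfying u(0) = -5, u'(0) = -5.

u = -22/5 - 14*exp(5*t)/15 + exp(-t)/3

Divide through by 3: u'' - 5u' = 2*exp(-t).
Characteristic equation r² - 5r = 0 factors as (r - 5)r = 0, so r = 5, 0.
Hence u_h = C1*exp(5*t) + C2.
Try u_p = A*exp(-t). Substituting into the equation and dividing by exp(-t) gives A = 1/3, so u_p = exp(-t)/3.
General solution: u = C2 + exp(-t)/3 + C1*exp(5*t).
Apply the initial conditions: u(0) = 1/3 + C1 + C2 = -5 and u'(0) = -1/3 + 5*C1 = -5. Solving gives C1 = -14/15, C2 = -22/5.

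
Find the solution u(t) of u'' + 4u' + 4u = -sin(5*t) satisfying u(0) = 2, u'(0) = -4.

Characteristic equation r² + 4r + 4 = 0 has discriminant (4)² - 4·(4) = 0, so r = -2 is a repeated root.
Hence u_h = (C1 + C2*t)*exp(-2*t).
Try u_p = A*cos(5*t) + B*sin(5*t). Substituting and equating the coefficients of cos(5t) and sin(5t) gives A = 20/841, B = 21/841, so u_p = 20*cos(5*t)/841 + 21*sin(5*t)/841.
General solution: u = 20*cos(5*t)/841 + 21*sin(5*t)/841 + C1*exp(-2*t) + C2*t*exp(-2*t).
Apply the initial conditions: u(0) = 20/841 + C1 = 2 and u'(0) = 105/841 + C2 - 2*C1 = -4. Solving gives C1 = 1662/841, C2 = -5/29.

u = 20*cos(5*t)/841 + 21*sin(5*t)/841 + 1662*exp(-2*t)/841 - 5*t*exp(-2*t)/29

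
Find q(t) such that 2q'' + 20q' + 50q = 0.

q = C1*exp(-5*t) + C2*t*exp(-5*t)

Divide through by 2: q'' + 10q' + 25q = 0.
Characteristic equation r² + 10r + 25 = 0 has discriminant (10)² - 4·(25) = 0, so r = -5 is a repeated root.
Hence q_h = (C1 + C2*t)*exp(-5*t).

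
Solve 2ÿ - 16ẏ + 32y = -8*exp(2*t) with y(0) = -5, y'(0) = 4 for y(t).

y = -exp(2*t) - 4*exp(4*t) + 22*t*exp(4*t)

Divide through by 2: y'' - 8y' + 16y = -4*exp(2*t).
Characteristic equation r² - 8r + 16 = 0 has discriminant (-8)² - 4·(16) = 0, so r = 4 is a repeated root.
Hence y_h = (C1 + C2*t)*exp(4*t).
Try y_p = A*exp(2*t). Substituting into the equation and dividing by exp(2*t) gives A = -1, so y_p = -exp(2*t).
General solution: y = -exp(2*t) + C1*exp(4*t) + C2*t*exp(4*t).
Apply the initial conditions: y(0) = -1 + C1 = -5 and y'(0) = -2 + C2 + 4*C1 = 4. Solving gives C1 = -4, C2 = 22.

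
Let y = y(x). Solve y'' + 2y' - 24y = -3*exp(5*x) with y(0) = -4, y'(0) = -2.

y = -157*exp(-6*x)/110 - 23*exp(4*x)/10 - 3*exp(5*x)/11

Characteristic equation r² + 2r - 24 = 0 factors as (r - 4)(r + 6) = 0, so r = 4, -6.
Hence y_h = C1*exp(4*x) + C2*exp(-6*x).
Try y_p = A*exp(5*x). Substituting into the equation and dividing by exp(5*x) gives A = -3/11, so y_p = -3*exp(5*x)/11.
General solution: y = -3*exp(5*x)/11 + C1*exp(4*x) + C2*exp(-6*x).
Apply the initial conditions: y(0) = -3/11 + C1 + C2 = -4 and y'(0) = -15/11 - 6*C2 + 4*C1 = -2. Solving gives C1 = -23/10, C2 = -157/110.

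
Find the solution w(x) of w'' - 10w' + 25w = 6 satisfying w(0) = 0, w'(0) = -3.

Characteristic equation r² - 10r + 25 = 0 has discriminant (-10)² - 4·(25) = 0, so r = 5 is a repeated root.
Hence w_h = (C1 + C2*x)*exp(5*x).
For the particular solution try w_p = A0. Substituting and matching coefficients of each power of x gives A0 = 6/25, so w_p = 6/25.
General solution: w = 6/25 + C1*exp(5*x) + C2*x*exp(5*x).
Apply the initial conditions: w(0) = 6/25 + C1 = 0 and w'(0) = C2 + 5*C1 = -3. Solving gives C1 = -6/25, C2 = -9/5.

w = 6/25 - 6*exp(5*x)/25 - 9*x*exp(5*x)/5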